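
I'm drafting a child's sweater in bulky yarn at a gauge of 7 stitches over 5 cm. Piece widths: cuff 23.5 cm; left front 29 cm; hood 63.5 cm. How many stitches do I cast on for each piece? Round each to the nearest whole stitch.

Rate = 7/5 = 1.4 sts per cm.
cuff: 23.5 × 1.4 = 32.90 → 33.
left front: 29 × 1.4 = 40.60 → 41.
hood: 63.5 × 1.4 = 88.90 → 89.

cuff 33; left front 41; hood 89.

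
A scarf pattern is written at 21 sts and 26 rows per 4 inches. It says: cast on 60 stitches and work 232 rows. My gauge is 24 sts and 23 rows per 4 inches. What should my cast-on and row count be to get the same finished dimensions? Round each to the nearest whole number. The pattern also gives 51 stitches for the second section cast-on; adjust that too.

Stitches: 60 × 24/21 = 68.57 → 69.
Rows: 232 × 23/26 = 205.23 → 205.
second section cast-on: 51 × 24/21 = 58.29 → 58.

Cast on 69 stitches; work 205 rows; second section cast-on 58 stitches.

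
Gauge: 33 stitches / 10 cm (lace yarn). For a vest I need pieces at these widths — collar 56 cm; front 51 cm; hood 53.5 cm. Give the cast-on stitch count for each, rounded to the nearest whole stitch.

Rate = 33/10 = 3.3 sts per cm.
collar: 56 × 3.3 = 184.80 → 185.
front: 51 × 3.3 = 168.30 → 168.
hood: 53.5 × 3.3 = 176.55 → 177.

collar 185; front 168; hood 177.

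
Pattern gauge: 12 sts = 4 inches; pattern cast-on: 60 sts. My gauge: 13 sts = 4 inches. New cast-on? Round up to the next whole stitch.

Scale factor = 13 / 12 = 1.083.
60 × 13 / 12 = 65.00 sts.

65 stitches.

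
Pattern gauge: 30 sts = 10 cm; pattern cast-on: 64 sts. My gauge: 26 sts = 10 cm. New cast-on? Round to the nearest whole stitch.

Scale factor = 26 / 30 = 0.867.
64 × 26 / 30 = 55.47 sts.
→ 55 sts.

Cast on 55 stitches.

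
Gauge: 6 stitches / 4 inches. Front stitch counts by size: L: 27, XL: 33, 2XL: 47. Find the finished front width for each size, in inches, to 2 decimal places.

6/4 = 1.5 sts per in.
L: 27 / 1.5 = 18.000 → 18.00 in.
XL: 33 / 1.5 = 22.000 → 22.00 in.
2XL: 47 / 1.5 = 31.333 → 31.33 in.

L 18.00 inches; XL 22.00 inches; 2XL 31.33 inches.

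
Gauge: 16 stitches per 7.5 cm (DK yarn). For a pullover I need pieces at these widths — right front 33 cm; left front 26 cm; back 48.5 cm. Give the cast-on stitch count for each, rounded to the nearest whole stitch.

right front 70; left front 55; back 103.

Rate = 16/7.5 = 2.133 sts per cm.
right front: 33 × 2.133 = 70.40 → 70.
left front: 26 × 2.133 = 55.47 → 55.
back: 48.5 × 2.133 = 103.47 → 103.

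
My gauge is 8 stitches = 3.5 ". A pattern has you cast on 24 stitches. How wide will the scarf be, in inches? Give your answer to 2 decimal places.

10.50 inches.

8 stitches / 3.5 inch = 2.286 stitches per inch.
24 / 2.286 = 10.500 inches.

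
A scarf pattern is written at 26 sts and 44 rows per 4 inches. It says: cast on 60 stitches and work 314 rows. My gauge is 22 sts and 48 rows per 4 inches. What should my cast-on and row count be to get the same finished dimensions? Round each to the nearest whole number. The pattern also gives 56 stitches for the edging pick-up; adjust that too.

Stitches: 60 × 22/26 = 50.77 → 51.
Rows: 314 × 48/44 = 342.55 → 343.
edging pick-up: 56 × 22/26 = 47.38 → 47.

Cast on 51 stitches; work 343 rows; edging pick-up 47 stitches.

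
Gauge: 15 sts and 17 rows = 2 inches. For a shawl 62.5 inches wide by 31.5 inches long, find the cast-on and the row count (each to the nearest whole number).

Cast on 469 stitches and work 268 rows.

Stitch gauge = 15/2 = 7.5 sts/in; 62.5 × 7.5 = 468.75 → 469 sts.
Row gauge = 17/2 = 8.5 rows/in; 31.5 × 8.5 = 267.75 → 268 rows.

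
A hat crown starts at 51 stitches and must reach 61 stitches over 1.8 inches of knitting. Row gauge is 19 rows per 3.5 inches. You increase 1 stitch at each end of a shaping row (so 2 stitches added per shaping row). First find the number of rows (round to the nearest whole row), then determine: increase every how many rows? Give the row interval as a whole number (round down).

Increase every 2nd row.

Rows = 1.8 × 5.429 = 9.8 → 10 rows.
Stitches to add: 10 → 5 shaping rows (at 2 st each).
10 / 5 = 2.00 → every 2 rows.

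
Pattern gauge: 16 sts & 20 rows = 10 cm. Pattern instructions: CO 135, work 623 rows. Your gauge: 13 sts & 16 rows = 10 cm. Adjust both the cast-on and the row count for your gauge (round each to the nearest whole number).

Cast on 110 stitches; work 498 rows.

Stitches: 135 × 13/16 = 109.69 → 110.
Rows: 623 × 16/20 = 498.40 → 498.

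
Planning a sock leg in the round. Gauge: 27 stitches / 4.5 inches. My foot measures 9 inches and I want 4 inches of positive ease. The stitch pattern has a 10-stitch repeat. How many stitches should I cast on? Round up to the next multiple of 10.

Finished = 9 + 4 = 13 inches.
27 / 4.5 = 6 sts/in.
13 × 6 = 78.00 sts.
Next multiple of 10: 80.

Cast on 80 stitches.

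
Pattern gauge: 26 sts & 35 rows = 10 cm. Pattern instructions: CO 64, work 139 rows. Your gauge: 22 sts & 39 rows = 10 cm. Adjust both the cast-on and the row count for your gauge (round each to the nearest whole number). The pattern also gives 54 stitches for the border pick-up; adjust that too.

Cast on 54 stitches; work 155 rows; border pick-up 46 stitches.

Stitches: 64 × 22/26 = 54.15 → 54.
Rows: 139 × 39/35 = 154.89 → 155.
border pick-up: 54 × 22/26 = 45.69 → 46.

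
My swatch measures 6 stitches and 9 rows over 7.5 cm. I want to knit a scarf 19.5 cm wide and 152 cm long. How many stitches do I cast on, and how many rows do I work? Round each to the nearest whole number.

Stitch gauge = 6/7.5 = 0.8 sts/cm; 19.5 × 0.8 = 15.60 → 16 sts.
Row gauge = 9/7.5 = 1.2 rows/cm; 152 × 1.2 = 182.40 → 182 rows.

Cast on 16 stitches and work 182 rows.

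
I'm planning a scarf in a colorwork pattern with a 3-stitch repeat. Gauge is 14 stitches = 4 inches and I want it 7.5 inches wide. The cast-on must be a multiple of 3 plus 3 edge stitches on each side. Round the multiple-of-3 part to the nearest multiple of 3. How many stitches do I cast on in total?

14 / 4 = 3.5 sts per inch.
7.5 × 3.5 = 26.25 sts.
Less 6 edge sts → 20.25 for the repeat.
Nearest multiple of 3: 21.
Add back 6 edge sts → 27.

CO 27 sts.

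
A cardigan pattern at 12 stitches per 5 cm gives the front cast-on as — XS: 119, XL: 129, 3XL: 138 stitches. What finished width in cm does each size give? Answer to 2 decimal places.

XS 49.58 cm; XL 53.75 cm; 3XL 57.50 cm.

12/5 = 2.4 sts per cm.
XS: 119 / 2.4 = 49.583 → 49.58 cm.
XL: 129 / 2.4 = 53.750 → 53.75 cm.
3XL: 138 / 2.4 = 57.500 → 57.50 cm.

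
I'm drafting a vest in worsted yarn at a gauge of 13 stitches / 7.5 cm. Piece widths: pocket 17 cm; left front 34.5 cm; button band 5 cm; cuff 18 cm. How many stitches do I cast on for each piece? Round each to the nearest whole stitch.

Rate = 13/7.5 = 1.733 sts per cm.
pocket: 17 × 1.733 = 29.47 → 29.
left front: 34.5 × 1.733 = 59.80 → 60.
button band: 5 × 1.733 = 8.67 → 9.
cuff: 18 × 1.733 = 31.20 → 31.

pocket 29; left front 60; button band 9; cuff 31.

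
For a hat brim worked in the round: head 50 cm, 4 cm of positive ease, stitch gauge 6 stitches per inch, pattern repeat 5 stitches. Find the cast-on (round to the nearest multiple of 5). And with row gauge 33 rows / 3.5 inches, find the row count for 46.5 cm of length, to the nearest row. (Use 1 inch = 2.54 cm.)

Cast on 130 stitches; work 173 rows.

Finished = 50 + 4 = 54 cm.
54 cm × 1/2.54 = 21.26 inches.
6/1 = 6 sts per in; 21.26 × 6 = 127.56 sts.
Nearest multiple of 5 → 130.
46.5 cm = 18.31 inches; × 9.429 = 172.61 → 173 rows.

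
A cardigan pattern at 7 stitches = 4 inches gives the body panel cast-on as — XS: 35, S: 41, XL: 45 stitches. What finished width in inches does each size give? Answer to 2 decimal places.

7/4 = 1.75 sts per in.
XS: 35 / 1.75 = 20.000 → 20.00 in.
S: 41 / 1.75 = 23.429 → 23.43 in.
XL: 45 / 1.75 = 25.714 → 25.71 in.

XS 20.00 inches; S 23.43 inches; XL 25.71 inches.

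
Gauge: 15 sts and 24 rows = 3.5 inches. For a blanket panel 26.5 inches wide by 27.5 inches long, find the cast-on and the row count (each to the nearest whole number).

Cast on 114 stitches and work 189 rows.

Stitch gauge = 15/3.5 = 4.286 sts/in; 26.5 × 4.286 = 113.57 → 114 sts.
Row gauge = 24/3.5 = 6.857 rows/in; 27.5 × 6.857 = 188.57 → 189 rows.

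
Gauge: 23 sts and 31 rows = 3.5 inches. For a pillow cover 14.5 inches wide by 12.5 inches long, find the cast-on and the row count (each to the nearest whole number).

Stitch gauge = 23/3.5 = 6.571 sts/in; 14.5 × 6.571 = 95.29 → 95 sts.
Row gauge = 31/3.5 = 8.857 rows/in; 12.5 × 8.857 = 110.71 → 111 rows.

Cast on 95 stitches and work 111 rows.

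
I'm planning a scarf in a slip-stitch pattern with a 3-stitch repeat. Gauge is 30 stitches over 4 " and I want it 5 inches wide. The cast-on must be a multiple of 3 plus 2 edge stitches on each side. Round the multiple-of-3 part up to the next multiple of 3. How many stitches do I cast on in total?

40 stitches.

30 / 4 = 7.5 sts per inch.
5 × 7.5 = 37.50 sts.
Less 4 edge sts → 33.50 for the repeat.
Next multiple of 3: 36.
Add back 4 edge sts → 40.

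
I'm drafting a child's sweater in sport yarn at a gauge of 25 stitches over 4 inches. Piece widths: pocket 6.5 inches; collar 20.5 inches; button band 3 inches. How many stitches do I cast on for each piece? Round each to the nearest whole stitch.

pocket 41; collar 128; button band 19.

Rate = 25/4 = 6.25 sts per in.
pocket: 6.5 × 6.25 = 40.62 → 41.
collar: 20.5 × 6.25 = 128.12 → 128.
button band: 3 × 6.25 = 18.75 → 19.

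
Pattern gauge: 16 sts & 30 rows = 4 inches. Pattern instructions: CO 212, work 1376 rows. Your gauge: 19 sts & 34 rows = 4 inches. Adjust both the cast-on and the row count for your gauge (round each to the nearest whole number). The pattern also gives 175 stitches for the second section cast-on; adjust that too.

Stitches: 212 × 19/16 = 251.75 → 252.
Rows: 1376 × 34/30 = 1559.47 → 1559.
second section cast-on: 175 × 19/16 = 207.81 → 208.

Cast on 252 stitches; work 1559 rows; second section cast-on 208 stitches.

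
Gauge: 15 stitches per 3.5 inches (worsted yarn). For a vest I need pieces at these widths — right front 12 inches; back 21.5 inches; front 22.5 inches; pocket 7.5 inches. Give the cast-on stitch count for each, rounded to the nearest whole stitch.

right front 51; back 92; front 96; pocket 32.

Rate = 15/3.5 = 4.286 sts per in.
right front: 12 × 4.286 = 51.43 → 51.
back: 21.5 × 4.286 = 92.14 → 92.
front: 22.5 × 4.286 = 96.43 → 96.
pocket: 7.5 × 4.286 = 32.14 → 32.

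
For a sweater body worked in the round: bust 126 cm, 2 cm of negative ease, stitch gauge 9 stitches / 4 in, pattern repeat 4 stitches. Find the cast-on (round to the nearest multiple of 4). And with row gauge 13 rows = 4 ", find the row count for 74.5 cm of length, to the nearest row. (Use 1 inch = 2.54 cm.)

Cast on 108 stitches; work 95 rows.

Finished = 126 − 2 = 124 cm.
124 cm × 1/2.54 = 48.82 inches.
9/4 = 2.25 sts per in; 48.82 × 2.25 = 109.84 sts.
Nearest multiple of 4 → 108.
74.5 cm = 29.33 inches; × 3.25 = 95.32 → 95 rows.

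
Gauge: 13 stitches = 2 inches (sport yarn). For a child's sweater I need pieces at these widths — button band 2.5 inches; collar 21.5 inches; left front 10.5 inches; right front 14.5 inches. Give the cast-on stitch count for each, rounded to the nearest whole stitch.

Rate = 13/2 = 6.5 sts per in.
button band: 2.5 × 6.5 = 16.25 → 16.
collar: 21.5 × 6.5 = 139.75 → 140.
left front: 10.5 × 6.5 = 68.25 → 68.
right front: 14.5 × 6.5 = 94.25 → 94.

button band 16; collar 140; left front 68; right front 94.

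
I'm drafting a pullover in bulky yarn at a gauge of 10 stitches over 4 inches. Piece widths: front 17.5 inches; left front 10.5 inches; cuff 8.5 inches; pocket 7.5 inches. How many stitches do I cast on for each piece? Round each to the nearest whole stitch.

Rate = 10/4 = 2.5 sts per in.
front: 17.5 × 2.5 = 43.75 → 44.
left front: 10.5 × 2.5 = 26.25 → 26.
cuff: 8.5 × 2.5 = 21.25 → 21.
pocket: 7.5 × 2.5 = 18.75 → 19.

front 44; left front 26; cuff 21; pocket 19.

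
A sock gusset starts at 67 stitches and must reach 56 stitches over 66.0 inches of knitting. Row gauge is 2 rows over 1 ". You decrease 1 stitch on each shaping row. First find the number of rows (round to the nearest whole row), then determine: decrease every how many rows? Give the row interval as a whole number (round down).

Decrease every 12th row.

Rows = 66.0 × 2 = 132.0 → 132 rows.
Stitches to remove: 11 → 11 shaping rows (at 1 st each).
132 / 11 = 12.00 → every 12 rows.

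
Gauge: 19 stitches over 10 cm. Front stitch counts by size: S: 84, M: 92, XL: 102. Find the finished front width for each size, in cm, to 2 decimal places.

19/10 = 1.9 sts per cm.
S: 84 / 1.9 = 44.211 → 44.21 cm.
M: 92 / 1.9 = 48.421 → 48.42 cm.
XL: 102 / 1.9 = 53.684 → 53.68 cm.

S 44.21 cm; M 48.42 cm; XL 53.68 cm.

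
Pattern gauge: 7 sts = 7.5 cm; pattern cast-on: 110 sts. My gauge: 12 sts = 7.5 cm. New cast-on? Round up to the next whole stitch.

Cast on 189 stitches.

Scale factor = 12 / 7 = 1.714.
110 × 12 / 7 = 188.57 sts.
→ 189 sts.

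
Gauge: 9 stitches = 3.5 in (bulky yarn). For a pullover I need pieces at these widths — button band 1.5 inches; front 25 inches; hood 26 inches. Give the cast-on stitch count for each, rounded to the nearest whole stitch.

button band 4; front 64; hood 67.

Rate = 9/3.5 = 2.571 sts per in.
button band: 1.5 × 2.571 = 3.86 → 4.
front: 25 × 2.571 = 64.29 → 64.
hood: 26 × 2.571 = 66.86 → 67.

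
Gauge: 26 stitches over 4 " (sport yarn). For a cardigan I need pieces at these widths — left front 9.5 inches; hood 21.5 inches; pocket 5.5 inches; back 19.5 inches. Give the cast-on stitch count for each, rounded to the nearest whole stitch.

left front 62; hood 140; pocket 36; back 127.

Rate = 26/4 = 6.5 sts per in.
left front: 9.5 × 6.5 = 61.75 → 62.
hood: 21.5 × 6.5 = 139.75 → 140.
pocket: 5.5 × 6.5 = 35.75 → 36.
back: 19.5 × 6.5 = 126.75 → 127.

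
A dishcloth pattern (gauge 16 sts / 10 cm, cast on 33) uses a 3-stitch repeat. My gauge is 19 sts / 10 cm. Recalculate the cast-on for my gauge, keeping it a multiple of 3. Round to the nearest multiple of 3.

CO 39 sts.

33 × 19 / 16 = 39.19.
Nearest multiple of 3: 39.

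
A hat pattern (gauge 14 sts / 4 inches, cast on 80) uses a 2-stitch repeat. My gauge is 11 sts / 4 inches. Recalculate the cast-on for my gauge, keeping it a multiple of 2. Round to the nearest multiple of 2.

80 × 11 / 14 = 62.86.
Nearest multiple of 2: 62.

Cast on 62 stitches.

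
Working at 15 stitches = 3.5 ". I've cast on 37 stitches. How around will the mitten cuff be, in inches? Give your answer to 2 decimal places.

8.63 inches.

15 stitches / 3.5 inch = 4.286 stitches per inch.
37 / 4.286 = 8.633 inches.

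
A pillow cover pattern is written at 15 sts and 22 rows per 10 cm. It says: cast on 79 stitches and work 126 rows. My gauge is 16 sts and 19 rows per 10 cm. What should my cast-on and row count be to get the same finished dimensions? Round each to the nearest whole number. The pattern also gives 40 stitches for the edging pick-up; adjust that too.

Stitches: 79 × 16/15 = 84.27 → 84.
Rows: 126 × 19/22 = 108.82 → 109.
edging pick-up: 40 × 16/15 = 42.67 → 43.

Cast on 84 stitches; work 109 rows; edging pick-up 43 stitches.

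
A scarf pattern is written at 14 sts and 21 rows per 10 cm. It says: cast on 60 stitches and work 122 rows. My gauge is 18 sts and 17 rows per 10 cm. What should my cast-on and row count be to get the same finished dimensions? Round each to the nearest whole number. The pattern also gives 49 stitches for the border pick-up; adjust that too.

Cast on 77 stitches; work 99 rows; border pick-up 63 stitches.

Stitches: 60 × 18/14 = 77.14 → 77.
Rows: 122 × 17/21 = 98.76 → 99.
border pick-up: 49 × 18/14 = 63.00 → 63.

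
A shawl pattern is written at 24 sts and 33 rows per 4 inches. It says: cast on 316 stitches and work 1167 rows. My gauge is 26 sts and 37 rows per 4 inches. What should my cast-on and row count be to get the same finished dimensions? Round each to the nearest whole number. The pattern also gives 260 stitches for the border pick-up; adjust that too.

Stitches: 316 × 26/24 = 342.33 → 342.
Rows: 1167 × 37/33 = 1308.45 → 1308.
border pick-up: 260 × 26/24 = 281.67 → 282.

Cast on 342 stitches; work 1308 rows; border pick-up 282 stitches.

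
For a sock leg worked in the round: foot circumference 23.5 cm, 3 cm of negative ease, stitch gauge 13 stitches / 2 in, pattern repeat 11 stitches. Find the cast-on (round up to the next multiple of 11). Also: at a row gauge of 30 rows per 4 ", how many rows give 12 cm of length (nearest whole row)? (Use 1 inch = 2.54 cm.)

Cast on 55 stitches; work 35 rows.

Finished = 23.5 − 3 = 20.5 cm.
20.5 cm × 1/2.54 = 8.07 inches.
13/2 = 6.5 sts per in; 8.07 × 6.5 = 52.46 sts.
Next multiple of 11 → 55.
12 cm = 4.72 inches; × 7.5 = 35.43 → 35 rows.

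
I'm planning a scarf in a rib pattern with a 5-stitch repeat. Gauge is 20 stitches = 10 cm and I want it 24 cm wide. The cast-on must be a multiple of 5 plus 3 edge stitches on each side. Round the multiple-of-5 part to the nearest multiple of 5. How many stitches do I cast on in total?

CO 46 sts.

20 / 10 = 2 sts per cm.
24 × 2 = 48.00 sts.
Less 6 edge sts → 42.00 for the repeat.
Nearest multiple of 5: 40.
Add back 6 edge sts → 46.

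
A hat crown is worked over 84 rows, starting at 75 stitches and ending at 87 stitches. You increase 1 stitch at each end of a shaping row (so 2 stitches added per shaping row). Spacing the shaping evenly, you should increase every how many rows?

Stitches to add: |87 − 75| = 12.
Shaping rows needed: 12 / 2 = 6.
84 rows / 6 = every 14 rows.

Increase every 14th row.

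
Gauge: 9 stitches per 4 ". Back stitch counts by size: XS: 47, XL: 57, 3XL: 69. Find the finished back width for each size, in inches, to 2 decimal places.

9/4 = 2.25 sts per in.
XS: 47 / 2.25 = 20.889 → 20.89 in.
XL: 57 / 2.25 = 25.333 → 25.33 in.
3XL: 69 / 2.25 = 30.667 → 30.67 in.

XS 20.89 inches; XL 25.33 inches; 3XL 30.67 inches.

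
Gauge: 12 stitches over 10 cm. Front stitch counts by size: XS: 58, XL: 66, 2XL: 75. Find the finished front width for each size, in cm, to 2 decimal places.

12/10 = 1.2 sts per cm.
XS: 58 / 1.2 = 48.333 → 48.33 cm.
XL: 66 / 1.2 = 55.000 → 55.00 cm.
2XL: 75 / 1.2 = 62.500 → 62.50 cm.

XS 48.33 cm; XL 55.00 cm; 2XL 62.50 cm.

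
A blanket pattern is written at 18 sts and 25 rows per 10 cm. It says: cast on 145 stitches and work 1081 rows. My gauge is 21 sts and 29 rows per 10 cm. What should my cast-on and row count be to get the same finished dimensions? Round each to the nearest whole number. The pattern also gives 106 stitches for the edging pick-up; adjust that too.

Stitches: 145 × 21/18 = 169.17 → 169.
Rows: 1081 × 29/25 = 1253.96 → 1254.
edging pick-up: 106 × 21/18 = 123.67 → 124.

Cast on 169 stitches; work 1254 rows; edging pick-up 124 stitches.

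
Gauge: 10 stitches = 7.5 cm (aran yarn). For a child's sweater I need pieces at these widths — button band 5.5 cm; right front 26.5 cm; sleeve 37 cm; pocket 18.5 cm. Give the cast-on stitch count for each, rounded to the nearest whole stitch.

Rate = 10/7.5 = 1.333 sts per cm.
button band: 5.5 × 1.333 = 7.33 → 7.
right front: 26.5 × 1.333 = 35.33 → 35.
sleeve: 37 × 1.333 = 49.33 → 49.
pocket: 18.5 × 1.333 = 24.67 → 25.

button band 7; right front 35; sleeve 49; pocket 25.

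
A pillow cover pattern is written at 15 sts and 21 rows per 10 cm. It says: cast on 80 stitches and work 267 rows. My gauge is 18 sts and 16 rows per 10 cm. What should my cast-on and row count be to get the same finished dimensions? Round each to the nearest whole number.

Stitches: 80 × 18/15 = 96.00 → 96.
Rows: 267 × 16/21 = 203.43 → 203.

Cast on 96 stitches; work 203 rows.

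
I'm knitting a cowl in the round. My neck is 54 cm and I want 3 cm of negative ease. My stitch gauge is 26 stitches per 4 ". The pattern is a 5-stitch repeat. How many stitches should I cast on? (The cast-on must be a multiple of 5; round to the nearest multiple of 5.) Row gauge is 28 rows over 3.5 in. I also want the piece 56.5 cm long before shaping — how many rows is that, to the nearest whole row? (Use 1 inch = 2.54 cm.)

Cast on 130 stitches; work 178 rows.

Finished = 54 − 3 = 51 cm.
51 cm × 1/2.54 = 20.08 inches.
26/4 = 6.5 sts per in; 20.08 × 6.5 = 130.51 sts.
Nearest multiple of 5 → 130.
56.5 cm = 22.24 inches; × 8 = 177.95 → 178 rows.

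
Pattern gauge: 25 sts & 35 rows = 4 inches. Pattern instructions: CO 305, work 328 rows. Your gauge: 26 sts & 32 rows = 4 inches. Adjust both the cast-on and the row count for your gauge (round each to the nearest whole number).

Cast on 317 stitches; work 300 rows.

Stitches: 305 × 26/25 = 317.20 → 317.
Rows: 328 × 32/35 = 299.89 → 300.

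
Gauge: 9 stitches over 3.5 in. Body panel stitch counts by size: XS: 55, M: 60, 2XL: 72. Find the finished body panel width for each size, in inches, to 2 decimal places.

XS 21.39 inches; M 23.33 inches; 2XL 28.00 inches.

9/3.5 = 2.571 sts per in.
XS: 55 / 2.571 = 21.389 → 21.39 in.
M: 60 / 2.571 = 23.333 → 23.33 in.
2XL: 72 / 2.571 = 28.000 → 28.00 in.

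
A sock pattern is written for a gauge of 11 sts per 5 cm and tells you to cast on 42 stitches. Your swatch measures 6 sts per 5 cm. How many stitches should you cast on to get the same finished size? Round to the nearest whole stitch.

Scale factor = 6 / 11 = 0.545.
42 × 6 / 11 = 22.91 sts.
→ 23 sts.

23 stitches.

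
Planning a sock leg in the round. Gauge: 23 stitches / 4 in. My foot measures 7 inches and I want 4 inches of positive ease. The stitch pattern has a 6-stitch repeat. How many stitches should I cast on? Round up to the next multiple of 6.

Finished = 7 + 4 = 11 inches.
23 / 4 = 5.75 sts/in.
11 × 5.75 = 63.25 sts.
Next multiple of 6: 66.

66 stitches.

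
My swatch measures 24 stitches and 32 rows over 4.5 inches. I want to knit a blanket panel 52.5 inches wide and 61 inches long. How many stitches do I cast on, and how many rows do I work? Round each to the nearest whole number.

Stitch gauge = 24/4.5 = 5.333 sts/in; 52.5 × 5.333 = 280.00 → 280 sts.
Row gauge = 32/4.5 = 7.111 rows/in; 61 × 7.111 = 433.78 → 434 rows.

Cast on 280 stitches and work 434 rows.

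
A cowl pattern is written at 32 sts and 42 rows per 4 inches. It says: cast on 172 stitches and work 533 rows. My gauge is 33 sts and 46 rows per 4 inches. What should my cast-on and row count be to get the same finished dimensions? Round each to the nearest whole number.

Cast on 177 stitches; work 584 rows.

Stitches: 172 × 33/32 = 177.38 → 177.
Rows: 533 × 46/42 = 583.76 → 584.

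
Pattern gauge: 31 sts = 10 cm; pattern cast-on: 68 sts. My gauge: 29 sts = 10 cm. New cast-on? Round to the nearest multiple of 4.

Cast on 64 stitches.

Scale factor = 29 / 31 = 0.935.
68 × 29 / 31 = 63.61 sts.
→ 64 sts.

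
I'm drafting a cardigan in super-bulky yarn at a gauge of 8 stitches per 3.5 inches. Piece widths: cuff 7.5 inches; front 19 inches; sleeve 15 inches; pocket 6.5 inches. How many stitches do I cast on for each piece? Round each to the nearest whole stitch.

Rate = 8/3.5 = 2.286 sts per in.
cuff: 7.5 × 2.286 = 17.14 → 17.
front: 19 × 2.286 = 43.43 → 43.
sleeve: 15 × 2.286 = 34.29 → 34.
pocket: 6.5 × 2.286 = 14.86 → 15.

cuff 17; front 43; sleeve 34; pocket 15.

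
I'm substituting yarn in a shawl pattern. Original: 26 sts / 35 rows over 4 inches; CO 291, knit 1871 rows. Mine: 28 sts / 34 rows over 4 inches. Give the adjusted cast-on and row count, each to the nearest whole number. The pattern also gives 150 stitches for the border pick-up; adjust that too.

Stitches: 291 × 28/26 = 313.38 → 313.
Rows: 1871 × 34/35 = 1817.54 → 1818.
border pick-up: 150 × 28/26 = 161.54 → 162.

Cast on 313 stitches; work 1818 rows; border pick-up 162 stitches.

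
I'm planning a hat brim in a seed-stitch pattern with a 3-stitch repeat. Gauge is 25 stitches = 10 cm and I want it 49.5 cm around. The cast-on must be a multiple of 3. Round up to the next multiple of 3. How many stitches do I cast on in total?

25 / 10 = 2.5 sts per cm.
49.5 × 2.5 = 123.75 sts.
Next multiple of 3: 126.

126 stitches.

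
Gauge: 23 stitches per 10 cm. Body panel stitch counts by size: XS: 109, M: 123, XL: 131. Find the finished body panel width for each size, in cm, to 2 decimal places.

23/10 = 2.3 sts per cm.
XS: 109 / 2.3 = 47.391 → 47.39 cm.
M: 123 / 2.3 = 53.478 → 53.48 cm.
XL: 131 / 2.3 = 56.957 → 56.96 cm.

XS 47.39 cm; M 53.48 cm; XL 56.96 cm.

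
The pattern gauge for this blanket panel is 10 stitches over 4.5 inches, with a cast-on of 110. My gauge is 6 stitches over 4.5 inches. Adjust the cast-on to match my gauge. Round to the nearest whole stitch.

Scale factor = 6 / 10 = 0.600.
110 × 6 / 10 = 66.00 sts.

Cast on 66 stitches.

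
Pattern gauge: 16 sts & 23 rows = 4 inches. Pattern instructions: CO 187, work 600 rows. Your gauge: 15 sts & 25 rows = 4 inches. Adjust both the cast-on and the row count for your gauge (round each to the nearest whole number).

Stitches: 187 × 15/16 = 175.31 → 175.
Rows: 600 × 25/23 = 652.17 → 652.

Cast on 175 stitches; work 652 rows.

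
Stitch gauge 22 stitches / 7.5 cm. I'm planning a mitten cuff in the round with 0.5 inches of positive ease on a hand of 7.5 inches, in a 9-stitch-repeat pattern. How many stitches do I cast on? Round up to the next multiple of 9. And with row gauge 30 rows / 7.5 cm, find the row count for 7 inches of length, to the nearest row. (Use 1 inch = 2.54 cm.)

Finished = 7.5 + 0.5 = 8 inches.
8 inches × 2.54 = 20.32 cm.
22/7.5 = 2.933 sts per cm; 20.32 × 2.933 = 59.61 sts.
Next multiple of 9 → 63.
7 inches = 17.78 cm; × 4 = 71.12 → 71 rows.

Cast on 63 stitches; work 71 rows.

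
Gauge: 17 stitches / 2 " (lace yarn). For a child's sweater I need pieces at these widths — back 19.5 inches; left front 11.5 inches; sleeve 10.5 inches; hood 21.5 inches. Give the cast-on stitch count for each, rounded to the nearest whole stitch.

back 166; left front 98; sleeve 89; hood 183.

Rate = 17/2 = 8.5 sts per in.
back: 19.5 × 8.5 = 165.75 → 166.
left front: 11.5 × 8.5 = 97.75 → 98.
sleeve: 10.5 × 8.5 = 89.25 → 89.
hood: 21.5 × 8.5 = 182.75 → 183.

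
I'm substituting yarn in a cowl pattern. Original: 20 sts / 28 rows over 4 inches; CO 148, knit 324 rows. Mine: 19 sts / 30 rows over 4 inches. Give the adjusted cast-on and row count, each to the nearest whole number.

Stitches: 148 × 19/20 = 140.60 → 141.
Rows: 324 × 30/28 = 347.14 → 347.

Cast on 141 stitches; work 347 rows.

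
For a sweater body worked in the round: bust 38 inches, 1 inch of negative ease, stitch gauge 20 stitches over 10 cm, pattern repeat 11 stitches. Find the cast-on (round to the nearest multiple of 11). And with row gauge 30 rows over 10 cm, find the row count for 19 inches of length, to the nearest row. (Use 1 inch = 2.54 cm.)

Finished = 38 − 1 = 37 inches.
37 inches × 2.54 = 93.98 cm.
20/10 = 2 sts per cm; 93.98 × 2 = 187.96 sts.
Nearest multiple of 11 → 187.
19 inches = 48.26 cm; × 3 = 144.78 → 145 rows.

Cast on 187 stitches; work 145 rows.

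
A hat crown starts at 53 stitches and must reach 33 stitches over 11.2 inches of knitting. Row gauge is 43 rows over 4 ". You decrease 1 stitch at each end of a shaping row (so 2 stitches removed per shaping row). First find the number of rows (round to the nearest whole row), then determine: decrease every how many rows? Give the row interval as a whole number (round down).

Decrease every 12th row.

Rows = 11.2 × 10.75 = 120.4 → 120 rows.
Stitches to remove: 20 → 10 shaping rows (at 2 st each).
120 / 10 = 12.00 → every 12 rows.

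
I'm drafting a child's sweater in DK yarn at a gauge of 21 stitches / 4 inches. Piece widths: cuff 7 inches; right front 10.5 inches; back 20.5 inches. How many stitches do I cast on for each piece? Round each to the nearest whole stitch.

cuff 37; right front 55; back 108.

Rate = 21/4 = 5.25 sts per in.
cuff: 7 × 5.25 = 36.75 → 37.
right front: 10.5 × 5.25 = 55.12 → 55.
back: 20.5 × 5.25 = 107.62 → 108.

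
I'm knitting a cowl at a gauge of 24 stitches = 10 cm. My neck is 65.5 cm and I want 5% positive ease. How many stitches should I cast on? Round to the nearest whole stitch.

Cast on 165 stitches.

Finished = 65.5 × 1.05 = 68.78 cm.
24 / 10 = 2.4 sts per cm.
68.78 × 2.4 = 165.06 sts.
→ 165 sts.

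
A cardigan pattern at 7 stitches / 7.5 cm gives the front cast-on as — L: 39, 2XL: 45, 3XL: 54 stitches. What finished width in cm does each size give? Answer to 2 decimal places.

L 41.79 cm; 2XL 48.21 cm; 3XL 57.86 cm.

7/7.5 = 0.933 sts per cm.
L: 39 / 0.933 = 41.786 → 41.79 cm.
2XL: 45 / 0.933 = 48.214 → 48.21 cm.
3XL: 54 / 0.933 = 57.857 → 57.86 cm.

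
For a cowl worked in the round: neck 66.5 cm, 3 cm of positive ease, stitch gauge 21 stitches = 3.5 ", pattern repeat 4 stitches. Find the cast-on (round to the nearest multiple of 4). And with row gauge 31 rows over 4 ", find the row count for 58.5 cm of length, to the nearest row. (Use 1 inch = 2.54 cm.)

Cast on 164 stitches; work 178 rows.

Finished = 66.5 + 3 = 69.5 cm.
69.5 cm × 1/2.54 = 27.36 inches.
21/3.5 = 6 sts per in; 27.36 × 6 = 164.17 sts.
Nearest multiple of 4 → 164.
58.5 cm = 23.03 inches; × 7.75 = 178.49 → 178 rows.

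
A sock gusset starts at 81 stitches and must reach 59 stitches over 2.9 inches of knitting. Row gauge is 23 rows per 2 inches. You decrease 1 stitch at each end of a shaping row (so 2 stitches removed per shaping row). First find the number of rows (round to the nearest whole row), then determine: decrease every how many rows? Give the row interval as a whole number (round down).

Decrease every 3rd row.

Rows = 2.9 × 11.5 = 33.4 → 33 rows.
Stitches to remove: 22 → 11 shaping rows (at 2 st each).
33 / 11 = 3.00 → every 3 rows.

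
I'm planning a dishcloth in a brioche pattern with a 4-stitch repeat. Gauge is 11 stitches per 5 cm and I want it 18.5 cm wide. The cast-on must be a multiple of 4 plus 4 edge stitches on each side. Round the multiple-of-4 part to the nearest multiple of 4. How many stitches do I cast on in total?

11 / 5 = 2.2 sts per cm.
18.5 × 2.2 = 40.70 sts.
Less 8 edge sts → 32.70 for the repeat.
Nearest multiple of 4: 32.
Add back 8 edge sts → 40.

Cast on 40 stitches.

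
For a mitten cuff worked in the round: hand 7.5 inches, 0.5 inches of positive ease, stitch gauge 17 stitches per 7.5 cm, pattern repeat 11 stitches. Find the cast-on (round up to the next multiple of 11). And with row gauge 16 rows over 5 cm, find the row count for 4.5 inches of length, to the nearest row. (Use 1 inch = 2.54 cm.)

Finished = 7.5 + 0.5 = 8 inches.
8 inches × 2.54 = 20.32 cm.
17/7.5 = 2.267 sts per cm; 20.32 × 2.267 = 46.06 sts.
Next multiple of 11 → 55.
4.5 inches = 11.43 cm; × 3.2 = 36.58 → 37 rows.

Cast on 55 stitches; work 37 rows.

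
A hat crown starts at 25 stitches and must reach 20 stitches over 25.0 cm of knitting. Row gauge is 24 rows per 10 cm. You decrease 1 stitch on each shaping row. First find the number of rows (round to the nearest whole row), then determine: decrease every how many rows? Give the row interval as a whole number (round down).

Decrease every 12th row.

Rows = 25.0 × 2.4 = 60.0 → 60 rows.
Stitches to remove: 5 → 5 shaping rows (at 1 st each).
60 / 5 = 12.00 → every 12 rows.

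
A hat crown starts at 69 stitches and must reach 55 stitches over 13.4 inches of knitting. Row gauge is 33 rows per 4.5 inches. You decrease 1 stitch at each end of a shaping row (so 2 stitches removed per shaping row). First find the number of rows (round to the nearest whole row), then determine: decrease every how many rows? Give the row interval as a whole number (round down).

Decrease every 14th row.

Rows = 13.4 × 7.333 = 98.3 → 98 rows.
Stitches to remove: 14 → 7 shaping rows (at 2 st each).
98 / 7 = 14.00 → every 14 rows.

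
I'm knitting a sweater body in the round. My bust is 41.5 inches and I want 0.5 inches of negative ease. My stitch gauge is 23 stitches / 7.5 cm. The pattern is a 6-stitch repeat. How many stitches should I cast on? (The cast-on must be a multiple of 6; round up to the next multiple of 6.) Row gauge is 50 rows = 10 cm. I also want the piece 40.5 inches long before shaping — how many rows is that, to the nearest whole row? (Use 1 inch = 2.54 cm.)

Finished = 41.5 − 0.5 = 41 inches.
41 inches × 2.54 = 104.14 cm.
23/7.5 = 3.067 sts per cm; 104.14 × 3.067 = 319.36 sts.
Next multiple of 6 → 324.
40.5 inches = 102.87 cm; × 5 = 514.35 → 514 rows.

Cast on 324 stitches; work 514 rows.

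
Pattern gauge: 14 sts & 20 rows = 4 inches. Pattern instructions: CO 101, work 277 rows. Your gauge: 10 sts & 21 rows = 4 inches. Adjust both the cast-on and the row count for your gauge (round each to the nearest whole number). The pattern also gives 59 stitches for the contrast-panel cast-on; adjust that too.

Cast on 72 stitches; work 291 rows; contrast-panel cast-on 42 stitches.

Stitches: 101 × 10/14 = 72.14 → 72.
Rows: 277 × 21/20 = 290.85 → 291.
contrast-panel cast-on: 59 × 10/14 = 42.14 → 42.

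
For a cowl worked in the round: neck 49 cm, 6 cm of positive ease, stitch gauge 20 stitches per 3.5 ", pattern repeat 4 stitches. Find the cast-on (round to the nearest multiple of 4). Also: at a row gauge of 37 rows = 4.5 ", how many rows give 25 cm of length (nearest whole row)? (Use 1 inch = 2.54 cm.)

Finished = 49 + 6 = 55 cm.
55 cm × 1/2.54 = 21.65 inches.
20/3.5 = 5.714 sts per in; 21.65 × 5.714 = 123.73 sts.
Nearest multiple of 4 → 124.
25 cm = 9.84 inches; × 8.222 = 80.93 → 81 rows.

Cast on 124 stitches; work 81 rows.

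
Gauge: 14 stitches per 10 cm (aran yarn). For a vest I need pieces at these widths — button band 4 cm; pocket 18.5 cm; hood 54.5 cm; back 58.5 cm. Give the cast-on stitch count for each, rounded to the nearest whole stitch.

Rate = 14/10 = 1.4 sts per cm.
button band: 4 × 1.4 = 5.60 → 6.
pocket: 18.5 × 1.4 = 25.90 → 26.
hood: 54.5 × 1.4 = 76.30 → 76.
back: 58.5 × 1.4 = 81.90 → 82.

button band 6; pocket 26; hood 76; back 82.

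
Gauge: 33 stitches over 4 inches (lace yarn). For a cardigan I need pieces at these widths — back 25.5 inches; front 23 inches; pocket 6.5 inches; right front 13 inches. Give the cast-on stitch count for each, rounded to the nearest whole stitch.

back 210; front 190; pocket 54; right front 107.

Rate = 33/4 = 8.25 sts per in.
back: 25.5 × 8.25 = 210.38 → 210.
front: 23 × 8.25 = 189.75 → 190.
pocket: 6.5 × 8.25 = 53.62 → 54.
right front: 13 × 8.25 = 107.25 → 107.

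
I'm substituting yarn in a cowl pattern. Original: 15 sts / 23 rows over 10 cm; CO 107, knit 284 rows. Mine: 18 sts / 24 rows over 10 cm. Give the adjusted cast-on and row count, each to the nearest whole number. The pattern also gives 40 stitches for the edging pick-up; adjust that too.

Stitches: 107 × 18/15 = 128.40 → 128.
Rows: 284 × 24/23 = 296.35 → 296.
edging pick-up: 40 × 18/15 = 48.00 → 48.

Cast on 128 stitches; work 296 rows; edging pick-up 48 stitches.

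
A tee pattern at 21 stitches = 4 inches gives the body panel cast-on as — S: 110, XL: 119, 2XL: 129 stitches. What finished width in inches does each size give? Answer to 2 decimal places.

S 20.95 inches; XL 22.67 inches; 2XL 24.57 inches.

21/4 = 5.25 sts per in.
S: 110 / 5.25 = 20.952 → 20.95 in.
XL: 119 / 5.25 = 22.667 → 22.67 in.
2XL: 129 / 5.25 = 24.571 → 24.57 in.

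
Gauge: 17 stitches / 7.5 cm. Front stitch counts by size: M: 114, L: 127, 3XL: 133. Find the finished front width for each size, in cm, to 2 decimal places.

M 50.29 cm; L 56.03 cm; 3XL 58.68 cm.

17/7.5 = 2.267 sts per cm.
M: 114 / 2.267 = 50.294 → 50.29 cm.
L: 127 / 2.267 = 56.029 → 56.03 cm.
3XL: 133 / 2.267 = 58.676 → 58.68 cm.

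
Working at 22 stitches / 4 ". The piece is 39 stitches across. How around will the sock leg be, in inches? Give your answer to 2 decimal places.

7.09 inches.

22 stitches / 4 inch = 5.5 stitches per inch.
39 / 5.5 = 7.091 inches.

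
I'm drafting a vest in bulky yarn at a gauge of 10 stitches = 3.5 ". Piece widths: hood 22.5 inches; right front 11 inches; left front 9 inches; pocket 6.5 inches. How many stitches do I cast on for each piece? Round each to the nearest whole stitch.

Rate = 10/3.5 = 2.857 sts per in.
hood: 22.5 × 2.857 = 64.29 → 64.
right front: 11 × 2.857 = 31.43 → 31.
left front: 9 × 2.857 = 25.71 → 26.
pocket: 6.5 × 2.857 = 18.57 → 19.

hood 64; right front 31; left front 26; pocket 19.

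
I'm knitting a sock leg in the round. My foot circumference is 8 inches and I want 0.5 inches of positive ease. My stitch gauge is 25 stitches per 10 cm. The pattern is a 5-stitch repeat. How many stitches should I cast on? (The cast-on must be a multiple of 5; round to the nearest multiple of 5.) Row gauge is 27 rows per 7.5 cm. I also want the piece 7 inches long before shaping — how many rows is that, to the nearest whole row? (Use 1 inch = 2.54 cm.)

Cast on 55 stitches; work 64 rows.

Finished = 8 + 0.5 = 8.5 inches.
8.5 inches × 2.54 = 21.59 cm.
25/10 = 2.5 sts per cm; 21.59 × 2.5 = 53.98 sts.
Nearest multiple of 5 → 55.
7 inches = 17.78 cm; × 3.6 = 64.01 → 64 rows.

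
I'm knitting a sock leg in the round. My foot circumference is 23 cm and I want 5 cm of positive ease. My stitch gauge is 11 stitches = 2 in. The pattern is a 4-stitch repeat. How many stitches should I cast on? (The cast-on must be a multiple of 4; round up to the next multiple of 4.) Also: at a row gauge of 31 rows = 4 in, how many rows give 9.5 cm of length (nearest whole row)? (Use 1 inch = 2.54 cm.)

Cast on 64 stitches; work 29 rows.

Finished = 23 + 5 = 28 cm.
28 cm × 1/2.54 = 11.02 inches.
11/2 = 5.5 sts per in; 11.02 × 5.5 = 60.63 sts.
Next multiple of 4 → 64.
9.5 cm = 3.74 inches; × 7.75 = 28.99 → 29 rows.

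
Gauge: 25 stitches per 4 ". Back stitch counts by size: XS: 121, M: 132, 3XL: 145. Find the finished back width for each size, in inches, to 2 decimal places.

25/4 = 6.25 sts per in.
XS: 121 / 6.25 = 19.360 → 19.36 in.
M: 132 / 6.25 = 21.120 → 21.12 in.
3XL: 145 / 6.25 = 23.200 → 23.20 in.

XS 19.36 inches; M 21.12 inches; 3XL 23.20 inches.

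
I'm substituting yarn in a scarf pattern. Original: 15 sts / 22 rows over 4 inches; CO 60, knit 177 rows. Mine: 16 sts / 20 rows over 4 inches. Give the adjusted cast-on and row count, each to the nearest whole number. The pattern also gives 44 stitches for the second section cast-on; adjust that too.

Cast on 64 stitches; work 161 rows; second section cast-on 47 stitches.

Stitches: 60 × 16/15 = 64.00 → 64.
Rows: 177 × 20/22 = 160.91 → 161.
second section cast-on: 44 × 16/15 = 46.93 → 47.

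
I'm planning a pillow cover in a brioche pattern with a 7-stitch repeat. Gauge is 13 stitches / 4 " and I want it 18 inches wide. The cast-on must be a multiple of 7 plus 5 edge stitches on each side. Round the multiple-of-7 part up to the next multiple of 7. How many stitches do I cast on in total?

13 / 4 = 3.25 sts per inch.
18 × 3.25 = 58.50 sts.
Less 10 edge sts → 48.50 for the repeat.
Next multiple of 7: 49.
Add back 10 edge sts → 59.

Cast on 59 stitches.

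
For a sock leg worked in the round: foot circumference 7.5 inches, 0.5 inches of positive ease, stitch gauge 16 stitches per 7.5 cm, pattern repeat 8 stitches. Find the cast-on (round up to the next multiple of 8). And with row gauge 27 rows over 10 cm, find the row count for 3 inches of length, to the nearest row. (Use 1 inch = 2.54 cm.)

Finished = 7.5 + 0.5 = 8 inches.
8 inches × 2.54 = 20.32 cm.
16/7.5 = 2.133 sts per cm; 20.32 × 2.133 = 43.35 sts.
Next multiple of 8 → 48.
3 inches = 7.62 cm; × 2.7 = 20.57 → 21 rows.

Cast on 48 stitches; work 21 rows.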